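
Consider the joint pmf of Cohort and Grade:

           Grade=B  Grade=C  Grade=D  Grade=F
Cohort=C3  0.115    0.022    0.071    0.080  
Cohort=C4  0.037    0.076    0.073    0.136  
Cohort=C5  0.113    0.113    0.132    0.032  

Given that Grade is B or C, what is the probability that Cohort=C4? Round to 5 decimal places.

P(Grade=B) = 0.115 + 0.037 + 0.113 = 0.265.
P(Grade=C) = 0.022 + 0.076 + 0.113 = 0.211.
P(Grade ∈ {B, C}) = 0.265 + 0.211 = 0.476; P(Cohort=C4, Grade ∈ {B, C}) = 0.037 + 0.076 = 0.113.
P(Cohort=C4 | Grade ∈ {B, C}) = 0.113/0.476 = 0.23739.

0.23739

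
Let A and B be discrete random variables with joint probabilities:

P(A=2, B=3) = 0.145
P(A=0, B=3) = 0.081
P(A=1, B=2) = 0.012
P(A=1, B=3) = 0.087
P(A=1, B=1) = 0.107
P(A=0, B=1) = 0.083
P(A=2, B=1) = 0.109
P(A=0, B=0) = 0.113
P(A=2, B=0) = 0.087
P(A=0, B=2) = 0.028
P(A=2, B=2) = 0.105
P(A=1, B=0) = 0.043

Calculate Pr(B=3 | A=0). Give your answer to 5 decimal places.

0.26557

P(A=0) = 0.113 + 0.083 + 0.028 + 0.081 = 0.305.
P(B=3 | A=0) = 0.081/0.305 = 0.26557.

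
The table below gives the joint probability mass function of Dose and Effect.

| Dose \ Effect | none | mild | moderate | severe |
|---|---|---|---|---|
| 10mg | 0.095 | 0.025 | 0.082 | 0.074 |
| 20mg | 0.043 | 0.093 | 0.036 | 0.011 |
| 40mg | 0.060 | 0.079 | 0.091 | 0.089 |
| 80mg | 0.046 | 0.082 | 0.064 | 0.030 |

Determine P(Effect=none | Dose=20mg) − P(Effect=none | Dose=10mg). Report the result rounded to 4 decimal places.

P(Dose=20mg) = 0.043 + 0.093 + 0.036 + 0.011 = 0.183; P(Effect=none | Dose=20mg) = 0.043/0.183 = 0.23497.
P(Dose=10mg) = 0.095 + 0.025 + 0.082 + 0.074 = 0.276; P(Effect=none | Dose=10mg) = 0.095/0.276 = 0.34420.
Difference = -0.1092.

-0.1092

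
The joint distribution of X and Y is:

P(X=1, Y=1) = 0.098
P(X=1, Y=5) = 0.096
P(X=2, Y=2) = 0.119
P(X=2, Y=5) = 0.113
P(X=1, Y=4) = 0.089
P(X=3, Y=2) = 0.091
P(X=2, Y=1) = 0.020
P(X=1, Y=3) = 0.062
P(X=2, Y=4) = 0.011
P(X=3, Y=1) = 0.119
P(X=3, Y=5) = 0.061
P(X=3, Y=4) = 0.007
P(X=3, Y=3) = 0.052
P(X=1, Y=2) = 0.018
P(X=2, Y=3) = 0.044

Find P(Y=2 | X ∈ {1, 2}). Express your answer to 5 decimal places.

0.20448

P(X=1) = 0.098 + 0.018 + 0.062 + 0.089 + 0.096 = 0.363.
P(X=2) = 0.020 + 0.119 + 0.044 + 0.011 + 0.113 = 0.307.
P(X ∈ {1, 2}) = 0.363 + 0.307 = 0.670; P(Y=2, X ∈ {1, 2}) = 0.018 + 0.119 = 0.137.
P(Y=2 | X ∈ {1, 2}) = 0.137/0.670 = 0.20448.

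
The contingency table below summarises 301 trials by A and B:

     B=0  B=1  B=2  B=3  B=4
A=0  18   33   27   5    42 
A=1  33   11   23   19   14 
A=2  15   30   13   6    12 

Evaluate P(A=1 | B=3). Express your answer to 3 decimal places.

Total with B=3: 5 + 19 + 6 = 30.
P(A=1 | B=3) = 19/30 = 0.633.

0.633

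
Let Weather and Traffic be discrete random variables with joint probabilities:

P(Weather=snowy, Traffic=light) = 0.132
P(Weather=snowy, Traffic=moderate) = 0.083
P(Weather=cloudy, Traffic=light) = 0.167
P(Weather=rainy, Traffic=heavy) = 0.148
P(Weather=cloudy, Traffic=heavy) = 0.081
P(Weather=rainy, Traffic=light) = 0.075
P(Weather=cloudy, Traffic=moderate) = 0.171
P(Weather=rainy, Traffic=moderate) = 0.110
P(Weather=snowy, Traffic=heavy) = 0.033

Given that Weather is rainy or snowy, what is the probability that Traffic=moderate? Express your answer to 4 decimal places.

P(Weather=rainy) = 0.075 + 0.110 + 0.148 = 0.333.
P(Weather=snowy) = 0.132 + 0.083 + 0.033 = 0.248.
P(Weather ∈ {rainy, snowy}) = 0.333 + 0.248 = 0.581; P(Traffic=moderate, Weather ∈ {rainy, snowy}) = 0.110 + 0.083 = 0.193.
P(Traffic=moderate | Weather ∈ {rainy, snowy}) = 0.193/0.581 = 0.3322.

0.3322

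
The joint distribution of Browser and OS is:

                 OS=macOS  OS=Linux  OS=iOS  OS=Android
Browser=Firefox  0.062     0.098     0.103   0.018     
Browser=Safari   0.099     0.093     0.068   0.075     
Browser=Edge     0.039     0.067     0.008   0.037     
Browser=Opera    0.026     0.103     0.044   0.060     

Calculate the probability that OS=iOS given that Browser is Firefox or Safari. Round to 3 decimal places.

P(Browser=Firefox) = 0.062 + 0.098 + 0.103 + 0.018 = 0.281.
P(Browser=Safari) = 0.099 + 0.093 + 0.068 + 0.075 = 0.335.
P(Browser ∈ {Firefox, Safari}) = 0.281 + 0.335 = 0.616; P(OS=iOS, Browser ∈ {Firefox, Safari}) = 0.103 + 0.068 = 0.171.
P(OS=iOS | Browser ∈ {Firefox, Safari}) = 0.171/0.616 = 0.278.

0.278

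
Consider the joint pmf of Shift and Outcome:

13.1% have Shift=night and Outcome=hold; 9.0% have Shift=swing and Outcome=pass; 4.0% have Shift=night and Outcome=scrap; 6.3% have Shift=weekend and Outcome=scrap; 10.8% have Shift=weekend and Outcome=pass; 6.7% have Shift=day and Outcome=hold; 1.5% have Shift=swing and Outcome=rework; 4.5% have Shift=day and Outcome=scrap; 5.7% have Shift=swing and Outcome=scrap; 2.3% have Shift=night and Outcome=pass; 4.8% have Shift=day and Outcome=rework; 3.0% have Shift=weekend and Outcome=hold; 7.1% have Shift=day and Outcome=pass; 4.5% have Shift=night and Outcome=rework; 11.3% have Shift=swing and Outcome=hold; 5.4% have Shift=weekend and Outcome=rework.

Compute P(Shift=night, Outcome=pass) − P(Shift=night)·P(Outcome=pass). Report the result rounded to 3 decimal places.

P(Shift=night) = 0.023 + 0.045 + 0.040 + 0.131 = 0.239.
P(Outcome=pass) = 0.071 + 0.090 + 0.023 + 0.108 = 0.292.
P(Shift=night, Outcome=pass) − P(Shift=night)P(Outcome=pass) = 0.023 − 0.239×0.292 = -0.047.

-0.047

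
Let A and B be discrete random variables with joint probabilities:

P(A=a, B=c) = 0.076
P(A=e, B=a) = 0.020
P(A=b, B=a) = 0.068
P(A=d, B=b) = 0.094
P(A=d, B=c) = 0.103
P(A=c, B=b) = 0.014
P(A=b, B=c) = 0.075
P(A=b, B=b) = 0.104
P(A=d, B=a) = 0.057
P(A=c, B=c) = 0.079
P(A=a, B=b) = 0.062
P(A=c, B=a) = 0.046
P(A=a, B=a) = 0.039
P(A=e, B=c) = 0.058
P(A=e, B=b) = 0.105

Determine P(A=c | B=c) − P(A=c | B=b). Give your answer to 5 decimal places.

P(B=c) = 0.076 + 0.075 + 0.079 + 0.103 + 0.058 = 0.391; P(A=c | B=c) = 0.079/0.391 = 0.202046.
P(B=b) = 0.062 + 0.104 + 0.014 + 0.094 + 0.105 = 0.379; P(A=c | B=b) = 0.014/0.379 = 0.036939.
Difference = 0.16511.

0.16511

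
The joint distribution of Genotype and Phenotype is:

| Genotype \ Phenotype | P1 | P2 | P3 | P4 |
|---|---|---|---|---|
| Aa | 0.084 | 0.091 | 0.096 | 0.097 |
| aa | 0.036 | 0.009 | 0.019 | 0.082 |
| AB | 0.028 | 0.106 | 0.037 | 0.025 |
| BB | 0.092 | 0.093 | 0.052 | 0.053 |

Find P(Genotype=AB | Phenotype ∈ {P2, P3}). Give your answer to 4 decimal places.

P(Phenotype=P2) = 0.091 + 0.009 + 0.106 + 0.093 = 0.299.
P(Phenotype=P3) = 0.096 + 0.019 + 0.037 + 0.052 = 0.204.
P(Phenotype ∈ {P2, P3}) = 0.299 + 0.204 = 0.503; P(Genotype=AB, Phenotype ∈ {P2, P3}) = 0.106 + 0.037 = 0.143.
P(Genotype=AB | Phenotype ∈ {P2, P3}) = 0.143/0.503 = 0.2843.

0.2843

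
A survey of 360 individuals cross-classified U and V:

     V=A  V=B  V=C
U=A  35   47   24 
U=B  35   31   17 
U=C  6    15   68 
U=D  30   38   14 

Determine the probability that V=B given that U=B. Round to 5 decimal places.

0.37349

Total with U=B: 35 + 31 + 17 = 83.
P(V=B | U=B) = 31/83 = 0.37349.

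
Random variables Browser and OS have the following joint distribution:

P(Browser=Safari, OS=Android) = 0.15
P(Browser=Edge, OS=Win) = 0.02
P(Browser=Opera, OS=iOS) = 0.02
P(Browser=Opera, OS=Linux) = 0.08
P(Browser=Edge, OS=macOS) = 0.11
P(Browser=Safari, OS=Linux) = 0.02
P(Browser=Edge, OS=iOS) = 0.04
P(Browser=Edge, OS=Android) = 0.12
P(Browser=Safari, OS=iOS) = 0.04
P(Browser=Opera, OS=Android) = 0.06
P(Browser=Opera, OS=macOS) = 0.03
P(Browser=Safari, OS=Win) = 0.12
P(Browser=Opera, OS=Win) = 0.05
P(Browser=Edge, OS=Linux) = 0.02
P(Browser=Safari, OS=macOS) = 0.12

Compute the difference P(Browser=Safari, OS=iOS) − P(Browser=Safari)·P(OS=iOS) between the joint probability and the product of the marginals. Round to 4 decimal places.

P(Browser=Safari) = 0.12 + 0.12 + 0.02 + 0.04 + 0.15 = 0.45.
P(OS=iOS) = 0.04 + 0.04 + 0.02 = 0.10.
P(Browser=Safari, OS=iOS) − P(Browser=Safari)P(OS=iOS) = 0.04 − 0.45×0.10 = -0.0050.

-0.0050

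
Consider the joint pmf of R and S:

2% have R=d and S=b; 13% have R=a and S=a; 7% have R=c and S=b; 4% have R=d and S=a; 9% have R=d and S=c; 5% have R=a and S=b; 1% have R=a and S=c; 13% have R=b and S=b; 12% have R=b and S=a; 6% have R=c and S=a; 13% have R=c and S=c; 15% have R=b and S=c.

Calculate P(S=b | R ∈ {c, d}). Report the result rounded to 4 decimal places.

0.2195

P(R=c) = 0.06 + 0.07 + 0.13 = 0.26.
P(R=d) = 0.04 + 0.02 + 0.09 = 0.15.
P(R ∈ {c, d}) = 0.26 + 0.15 = 0.41; P(S=b, R ∈ {c, d}) = 0.07 + 0.02 = 0.09.
P(S=b | R ∈ {c, d}) = 0.09/0.41 = 0.2195.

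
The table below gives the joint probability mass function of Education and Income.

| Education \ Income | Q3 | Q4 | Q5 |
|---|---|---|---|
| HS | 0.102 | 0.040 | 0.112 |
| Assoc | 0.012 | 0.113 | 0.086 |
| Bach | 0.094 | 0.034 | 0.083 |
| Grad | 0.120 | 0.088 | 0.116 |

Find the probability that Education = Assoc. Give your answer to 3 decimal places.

0.211

P(Education=Assoc) = 0.012 + 0.113 + 0.086 = 0.211.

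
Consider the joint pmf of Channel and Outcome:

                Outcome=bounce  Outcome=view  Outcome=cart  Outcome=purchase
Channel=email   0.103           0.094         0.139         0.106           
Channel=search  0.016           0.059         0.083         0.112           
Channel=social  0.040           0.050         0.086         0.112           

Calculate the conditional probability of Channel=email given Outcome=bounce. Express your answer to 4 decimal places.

P(Outcome=bounce) = 0.103 + 0.016 + 0.040 = 0.159.
P(Channel=email | Outcome=bounce) = 0.103/0.159 = 0.6478.

0.6478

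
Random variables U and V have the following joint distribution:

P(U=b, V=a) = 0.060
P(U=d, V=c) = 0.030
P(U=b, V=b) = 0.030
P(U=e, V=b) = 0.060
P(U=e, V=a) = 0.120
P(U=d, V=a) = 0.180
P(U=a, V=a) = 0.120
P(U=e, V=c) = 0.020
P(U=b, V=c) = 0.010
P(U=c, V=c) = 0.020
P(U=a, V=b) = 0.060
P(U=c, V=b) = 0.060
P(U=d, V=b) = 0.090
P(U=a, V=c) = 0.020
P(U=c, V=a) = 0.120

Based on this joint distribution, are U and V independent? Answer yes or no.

yes

Every cell satisfies P(U,V) = P(U)·P(V). For instance P(U=c) = 0.200, P(V=a) = 0.600, and 0.200×0.600 = 0.120 matches the joint entry. So U and V are independent.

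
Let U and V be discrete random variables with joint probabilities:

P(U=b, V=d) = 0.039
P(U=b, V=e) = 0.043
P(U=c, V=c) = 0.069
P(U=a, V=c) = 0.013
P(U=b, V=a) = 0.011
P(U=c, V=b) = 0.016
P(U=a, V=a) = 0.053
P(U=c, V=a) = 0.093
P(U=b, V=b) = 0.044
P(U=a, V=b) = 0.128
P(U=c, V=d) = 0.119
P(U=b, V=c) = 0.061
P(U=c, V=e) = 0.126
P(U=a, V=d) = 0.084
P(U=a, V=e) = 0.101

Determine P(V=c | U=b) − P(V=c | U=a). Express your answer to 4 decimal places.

P(U=b) = 0.011 + 0.044 + 0.061 + 0.039 + 0.043 = 0.198; P(V=c | U=b) = 0.061/0.198 = 0.30808.
P(U=a) = 0.053 + 0.128 + 0.013 + 0.084 + 0.101 = 0.379; P(V=c | U=a) = 0.013/0.379 = 0.03430.
Difference = 0.2738.

0.2738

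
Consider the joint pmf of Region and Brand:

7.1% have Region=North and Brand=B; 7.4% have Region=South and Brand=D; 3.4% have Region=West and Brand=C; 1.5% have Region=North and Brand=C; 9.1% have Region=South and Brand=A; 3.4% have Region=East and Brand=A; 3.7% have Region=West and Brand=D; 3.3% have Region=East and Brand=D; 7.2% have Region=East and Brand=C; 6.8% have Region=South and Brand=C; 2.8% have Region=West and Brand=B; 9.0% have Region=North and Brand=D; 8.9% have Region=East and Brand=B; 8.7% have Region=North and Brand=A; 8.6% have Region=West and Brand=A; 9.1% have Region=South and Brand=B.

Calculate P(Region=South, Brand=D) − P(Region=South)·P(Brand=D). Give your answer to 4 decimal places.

-0.0018

P(Region=South) = 0.091 + 0.091 + 0.068 + 0.074 = 0.324.
P(Brand=D) = 0.090 + 0.074 + 0.033 + 0.037 = 0.234.
P(Region=South, Brand=D) − P(Region=South)P(Brand=D) = 0.074 − 0.324×0.234 = -0.0018.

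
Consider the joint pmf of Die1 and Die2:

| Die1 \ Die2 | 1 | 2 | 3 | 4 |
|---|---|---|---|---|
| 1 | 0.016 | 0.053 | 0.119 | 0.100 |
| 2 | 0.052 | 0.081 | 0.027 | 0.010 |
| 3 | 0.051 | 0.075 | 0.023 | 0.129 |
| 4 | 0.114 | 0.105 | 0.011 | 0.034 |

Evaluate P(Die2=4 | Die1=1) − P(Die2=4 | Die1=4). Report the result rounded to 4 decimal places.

P(Die1=1) = 0.016 + 0.053 + 0.119 + 0.100 = 0.288; P(Die2=4 | Die1=1) = 0.100/0.288 = 0.34722.
P(Die1=4) = 0.114 + 0.105 + 0.011 + 0.034 = 0.264; P(Die2=4 | Die1=4) = 0.034/0.264 = 0.12879.
Difference = 0.2184.

0.2184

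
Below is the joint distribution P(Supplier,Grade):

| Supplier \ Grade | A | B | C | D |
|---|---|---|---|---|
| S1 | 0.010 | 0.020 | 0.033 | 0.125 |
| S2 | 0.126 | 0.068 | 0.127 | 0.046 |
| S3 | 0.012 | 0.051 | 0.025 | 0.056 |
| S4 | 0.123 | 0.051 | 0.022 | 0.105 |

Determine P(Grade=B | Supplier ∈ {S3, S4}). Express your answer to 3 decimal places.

P(Supplier=S3) = 0.012 + 0.051 + 0.025 + 0.056 = 0.144.
P(Supplier=S4) = 0.123 + 0.051 + 0.022 + 0.105 = 0.301.
P(Supplier ∈ {S3, S4}) = 0.144 + 0.301 = 0.445; P(Grade=B, Supplier ∈ {S3, S4}) = 0.051 + 0.051 = 0.102.
P(Grade=B | Supplier ∈ {S3, S4}) = 0.102/0.445 = 0.229.

0.229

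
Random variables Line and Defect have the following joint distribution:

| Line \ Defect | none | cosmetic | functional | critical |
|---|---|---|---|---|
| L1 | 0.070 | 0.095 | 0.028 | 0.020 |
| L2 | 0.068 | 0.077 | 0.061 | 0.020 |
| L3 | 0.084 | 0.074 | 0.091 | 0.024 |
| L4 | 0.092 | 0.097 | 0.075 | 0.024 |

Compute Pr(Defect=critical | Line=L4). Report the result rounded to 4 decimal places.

P(Line=L4) = 0.092 + 0.097 + 0.075 + 0.024 = 0.288.
P(Defect=critical | Line=L4) = 0.024/0.288 = 0.0833.

0.0833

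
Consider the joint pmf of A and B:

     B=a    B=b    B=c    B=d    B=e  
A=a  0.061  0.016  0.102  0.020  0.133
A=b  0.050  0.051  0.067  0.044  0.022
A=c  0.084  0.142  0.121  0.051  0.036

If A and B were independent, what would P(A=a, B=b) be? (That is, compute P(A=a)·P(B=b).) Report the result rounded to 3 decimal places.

0.069

P(A=a) = 0.061 + 0.016 + 0.102 + 0.020 + 0.133 = 0.332.
P(B=b) = 0.016 + 0.051 + 0.142 = 0.209.
Product: 0.332 × 0.209 = 0.069.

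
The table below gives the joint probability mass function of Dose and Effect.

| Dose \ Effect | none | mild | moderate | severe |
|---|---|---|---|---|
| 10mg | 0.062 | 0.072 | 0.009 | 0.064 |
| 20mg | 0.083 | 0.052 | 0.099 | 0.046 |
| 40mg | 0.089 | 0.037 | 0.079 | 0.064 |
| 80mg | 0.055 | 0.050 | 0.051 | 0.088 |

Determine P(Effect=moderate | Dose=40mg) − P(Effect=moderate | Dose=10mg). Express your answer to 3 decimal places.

0.250

P(Dose=40mg) = 0.089 + 0.037 + 0.079 + 0.064 = 0.269; P(Effect=moderate | Dose=40mg) = 0.079/0.269 = 0.2937.
P(Dose=10mg) = 0.062 + 0.072 + 0.009 + 0.064 = 0.207; P(Effect=moderate | Dose=10mg) = 0.009/0.207 = 0.0435.
Difference = 0.250.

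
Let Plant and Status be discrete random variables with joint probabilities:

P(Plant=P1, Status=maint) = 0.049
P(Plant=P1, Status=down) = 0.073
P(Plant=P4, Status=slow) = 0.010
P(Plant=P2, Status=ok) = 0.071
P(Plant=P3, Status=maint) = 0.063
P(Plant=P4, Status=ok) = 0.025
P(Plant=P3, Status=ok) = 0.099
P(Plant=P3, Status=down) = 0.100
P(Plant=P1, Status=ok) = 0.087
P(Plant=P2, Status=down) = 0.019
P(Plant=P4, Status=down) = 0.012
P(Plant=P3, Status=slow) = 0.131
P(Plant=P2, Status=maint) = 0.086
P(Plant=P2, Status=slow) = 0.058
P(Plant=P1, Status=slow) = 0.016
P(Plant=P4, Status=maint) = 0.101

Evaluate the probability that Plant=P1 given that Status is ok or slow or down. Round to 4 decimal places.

P(Status=ok) = 0.087 + 0.071 + 0.099 + 0.025 = 0.282.
P(Status=slow) = 0.016 + 0.058 + 0.131 + 0.010 = 0.215.
P(Status=down) = 0.073 + 0.019 + 0.100 + 0.012 = 0.204.
P(Status ∈ {ok, slow, down}) = 0.282 + 0.215 + 0.204 = 0.701; P(Plant=P1, Status ∈ {ok, slow, down}) = 0.087 + 0.016 + 0.073 = 0.176.
P(Plant=P1 | Status ∈ {ok, slow, down}) = 0.176/0.701 = 0.2511.

0.2511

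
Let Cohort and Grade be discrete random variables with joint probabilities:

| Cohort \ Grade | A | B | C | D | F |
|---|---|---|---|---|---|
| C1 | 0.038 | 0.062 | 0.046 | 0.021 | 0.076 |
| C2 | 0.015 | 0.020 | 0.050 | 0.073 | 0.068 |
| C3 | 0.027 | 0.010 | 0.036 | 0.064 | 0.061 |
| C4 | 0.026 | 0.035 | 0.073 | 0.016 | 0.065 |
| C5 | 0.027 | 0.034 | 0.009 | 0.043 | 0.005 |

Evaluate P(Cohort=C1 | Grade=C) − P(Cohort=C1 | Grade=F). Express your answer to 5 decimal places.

P(Grade=C) = 0.046 + 0.050 + 0.036 + 0.073 + 0.009 = 0.214; P(Cohort=C1 | Grade=C) = 0.046/0.214 = 0.214953.
P(Grade=F) = 0.076 + 0.068 + 0.061 + 0.065 + 0.005 = 0.275; P(Cohort=C1 | Grade=F) = 0.076/0.275 = 0.276364.
Difference = -0.06141.

-0.06141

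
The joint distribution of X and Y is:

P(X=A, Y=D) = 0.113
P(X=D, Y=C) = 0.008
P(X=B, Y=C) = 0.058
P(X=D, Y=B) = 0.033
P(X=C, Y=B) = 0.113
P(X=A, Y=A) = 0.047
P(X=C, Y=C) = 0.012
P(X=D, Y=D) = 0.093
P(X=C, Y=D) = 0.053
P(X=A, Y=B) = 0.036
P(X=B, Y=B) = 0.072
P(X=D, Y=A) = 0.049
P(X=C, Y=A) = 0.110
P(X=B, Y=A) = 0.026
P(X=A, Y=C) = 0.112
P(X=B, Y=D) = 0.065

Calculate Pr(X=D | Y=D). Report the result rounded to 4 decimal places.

P(Y=D) = 0.113 + 0.065 + 0.053 + 0.093 = 0.324.
P(X=D | Y=D) = 0.093/0.324 = 0.2870.

0.2870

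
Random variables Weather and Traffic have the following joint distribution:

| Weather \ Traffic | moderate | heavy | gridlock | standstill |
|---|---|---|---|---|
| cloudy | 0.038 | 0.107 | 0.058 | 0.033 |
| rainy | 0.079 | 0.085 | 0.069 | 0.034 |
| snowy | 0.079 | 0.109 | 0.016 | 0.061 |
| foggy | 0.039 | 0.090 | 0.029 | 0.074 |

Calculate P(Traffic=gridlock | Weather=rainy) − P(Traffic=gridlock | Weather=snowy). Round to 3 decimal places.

P(Weather=rainy) = 0.079 + 0.085 + 0.069 + 0.034 = 0.267; P(Traffic=gridlock | Weather=rainy) = 0.069/0.267 = 0.2584.
P(Weather=snowy) = 0.079 + 0.109 + 0.016 + 0.061 = 0.265; P(Traffic=gridlock | Weather=snowy) = 0.016/0.265 = 0.0604.
Difference = 0.198.

0.198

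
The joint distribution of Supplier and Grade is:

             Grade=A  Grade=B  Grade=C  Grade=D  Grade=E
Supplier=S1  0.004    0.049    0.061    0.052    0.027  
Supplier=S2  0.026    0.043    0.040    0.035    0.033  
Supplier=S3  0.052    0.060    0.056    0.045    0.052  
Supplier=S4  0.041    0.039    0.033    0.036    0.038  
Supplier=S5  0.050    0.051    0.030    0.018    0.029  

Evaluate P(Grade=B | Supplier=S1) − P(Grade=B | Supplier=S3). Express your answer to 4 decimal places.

P(Supplier=S1) = 0.004 + 0.049 + 0.061 + 0.052 + 0.027 = 0.193; P(Grade=B | Supplier=S1) = 0.049/0.193 = 0.25389.
P(Supplier=S3) = 0.052 + 0.060 + 0.056 + 0.045 + 0.052 = 0.265; P(Grade=B | Supplier=S3) = 0.060/0.265 = 0.22642.
Difference = 0.0275.

0.0275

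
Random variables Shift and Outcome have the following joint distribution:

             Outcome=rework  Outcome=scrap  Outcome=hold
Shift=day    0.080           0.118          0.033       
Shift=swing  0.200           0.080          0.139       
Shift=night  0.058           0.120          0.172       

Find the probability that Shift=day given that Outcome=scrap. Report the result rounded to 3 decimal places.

P(Outcome=scrap) = 0.118 + 0.080 + 0.120 = 0.318.
P(Shift=day | Outcome=scrap) = 0.118/0.318 = 0.371.

0.371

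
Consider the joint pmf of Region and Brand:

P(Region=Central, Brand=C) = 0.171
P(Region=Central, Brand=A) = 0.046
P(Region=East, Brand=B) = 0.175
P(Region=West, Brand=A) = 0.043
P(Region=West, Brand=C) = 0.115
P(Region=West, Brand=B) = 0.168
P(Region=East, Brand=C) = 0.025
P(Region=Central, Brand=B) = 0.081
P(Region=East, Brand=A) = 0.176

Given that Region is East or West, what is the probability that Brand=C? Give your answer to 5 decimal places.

P(Region=East) = 0.176 + 0.175 + 0.025 = 0.376.
P(Region=West) = 0.043 + 0.168 + 0.115 = 0.326.
P(Region ∈ {East, West}) = 0.376 + 0.326 = 0.702; P(Brand=C, Region ∈ {East, West}) = 0.025 + 0.115 = 0.140.
P(Brand=C | Region ∈ {East, West}) = 0.140/0.702 = 0.19943.

0.19943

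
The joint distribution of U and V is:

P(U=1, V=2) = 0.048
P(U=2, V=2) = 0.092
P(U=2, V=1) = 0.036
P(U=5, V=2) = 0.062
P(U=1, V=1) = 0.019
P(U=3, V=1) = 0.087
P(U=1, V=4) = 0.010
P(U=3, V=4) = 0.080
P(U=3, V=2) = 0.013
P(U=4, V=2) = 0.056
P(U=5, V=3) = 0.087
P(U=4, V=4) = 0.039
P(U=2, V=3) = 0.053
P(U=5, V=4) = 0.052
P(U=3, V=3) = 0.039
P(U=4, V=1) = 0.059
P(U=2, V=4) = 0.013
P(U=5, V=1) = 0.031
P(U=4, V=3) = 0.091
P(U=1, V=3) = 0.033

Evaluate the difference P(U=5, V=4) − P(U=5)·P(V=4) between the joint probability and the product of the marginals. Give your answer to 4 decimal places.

P(U=5) = 0.031 + 0.062 + 0.087 + 0.052 = 0.232.
P(V=4) = 0.010 + 0.013 + 0.080 + 0.039 + 0.052 = 0.194.
P(U=5, V=4) − P(U=5)P(V=4) = 0.052 − 0.232×0.194 = 0.0070.

0.0070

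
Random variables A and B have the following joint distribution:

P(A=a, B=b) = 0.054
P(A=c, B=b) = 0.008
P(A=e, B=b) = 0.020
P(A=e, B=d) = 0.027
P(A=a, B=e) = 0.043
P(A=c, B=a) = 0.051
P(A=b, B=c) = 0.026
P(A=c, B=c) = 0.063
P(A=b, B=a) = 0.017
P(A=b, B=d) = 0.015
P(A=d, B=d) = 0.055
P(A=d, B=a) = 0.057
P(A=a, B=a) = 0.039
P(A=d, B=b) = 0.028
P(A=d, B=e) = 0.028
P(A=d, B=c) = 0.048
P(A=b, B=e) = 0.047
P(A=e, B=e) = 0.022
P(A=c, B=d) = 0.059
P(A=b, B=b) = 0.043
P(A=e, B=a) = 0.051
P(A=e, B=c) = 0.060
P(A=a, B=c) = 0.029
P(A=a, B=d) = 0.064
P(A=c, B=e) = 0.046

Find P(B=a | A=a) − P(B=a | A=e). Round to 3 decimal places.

-0.113

P(A=a) = 0.039 + 0.054 + 0.029 + 0.064 + 0.043 = 0.229; P(B=a | A=a) = 0.039/0.229 = 0.1703.
P(A=e) = 0.051 + 0.020 + 0.060 + 0.027 + 0.022 = 0.180; P(B=a | A=e) = 0.051/0.180 = 0.2833.
Difference = -0.113.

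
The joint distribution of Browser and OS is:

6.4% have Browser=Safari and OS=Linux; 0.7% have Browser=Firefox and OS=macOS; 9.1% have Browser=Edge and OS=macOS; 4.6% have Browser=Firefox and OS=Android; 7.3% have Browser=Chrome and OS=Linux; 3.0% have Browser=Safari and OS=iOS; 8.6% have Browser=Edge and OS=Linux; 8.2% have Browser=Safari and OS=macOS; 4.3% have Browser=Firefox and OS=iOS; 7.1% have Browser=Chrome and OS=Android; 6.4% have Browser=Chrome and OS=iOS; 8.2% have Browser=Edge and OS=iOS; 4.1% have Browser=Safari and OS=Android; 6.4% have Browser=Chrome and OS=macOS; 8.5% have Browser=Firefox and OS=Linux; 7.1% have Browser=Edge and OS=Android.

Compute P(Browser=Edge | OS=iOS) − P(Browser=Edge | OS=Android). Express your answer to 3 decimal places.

P(OS=iOS) = 0.064 + 0.043 + 0.030 + 0.082 = 0.219; P(Browser=Edge | OS=iOS) = 0.082/0.219 = 0.3744.
P(OS=Android) = 0.071 + 0.046 + 0.041 + 0.071 = 0.229; P(Browser=Edge | OS=Android) = 0.071/0.229 = 0.3100.
Difference = 0.064.

0.064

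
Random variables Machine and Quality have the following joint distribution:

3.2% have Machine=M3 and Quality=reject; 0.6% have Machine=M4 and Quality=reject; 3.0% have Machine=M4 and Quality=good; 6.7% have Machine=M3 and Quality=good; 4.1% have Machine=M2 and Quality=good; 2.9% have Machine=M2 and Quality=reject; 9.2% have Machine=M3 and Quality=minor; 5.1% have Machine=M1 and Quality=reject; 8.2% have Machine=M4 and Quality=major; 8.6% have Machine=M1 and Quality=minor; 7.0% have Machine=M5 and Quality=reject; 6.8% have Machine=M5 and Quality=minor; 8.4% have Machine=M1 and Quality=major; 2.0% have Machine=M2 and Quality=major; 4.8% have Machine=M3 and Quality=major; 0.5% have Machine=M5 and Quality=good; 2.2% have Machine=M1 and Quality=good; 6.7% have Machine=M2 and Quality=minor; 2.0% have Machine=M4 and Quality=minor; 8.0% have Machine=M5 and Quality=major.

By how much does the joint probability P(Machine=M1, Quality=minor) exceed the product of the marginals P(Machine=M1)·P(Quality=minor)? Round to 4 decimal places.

0.0051

P(Machine=M1) = 0.022 + 0.086 + 0.084 + 0.051 = 0.243.
P(Quality=minor) = 0.086 + 0.067 + 0.092 + 0.020 + 0.068 = 0.333.
P(Machine=M1, Quality=minor) − P(Machine=M1)P(Quality=minor) = 0.086 − 0.243×0.333 = 0.0051.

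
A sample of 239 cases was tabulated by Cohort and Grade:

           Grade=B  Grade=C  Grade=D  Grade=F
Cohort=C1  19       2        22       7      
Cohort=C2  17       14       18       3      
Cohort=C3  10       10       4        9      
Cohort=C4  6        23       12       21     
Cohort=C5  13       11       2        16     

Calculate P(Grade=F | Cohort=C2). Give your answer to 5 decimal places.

Total with Cohort=C2: 17 + 14 + 18 + 3 = 52.
P(Grade=F | Cohort=C2) = 3/52 = 0.05769.

0.05769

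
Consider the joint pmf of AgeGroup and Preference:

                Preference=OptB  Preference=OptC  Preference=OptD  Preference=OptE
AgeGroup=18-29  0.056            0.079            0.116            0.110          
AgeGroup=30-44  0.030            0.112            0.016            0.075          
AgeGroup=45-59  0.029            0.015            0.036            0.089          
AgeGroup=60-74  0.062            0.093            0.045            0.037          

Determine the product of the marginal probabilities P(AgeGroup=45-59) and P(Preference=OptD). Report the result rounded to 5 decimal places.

0.03600

P(AgeGroup=45-59) = 0.029 + 0.015 + 0.036 + 0.089 = 0.169.
P(Preference=OptD) = 0.116 + 0.016 + 0.036 + 0.045 = 0.213.
Product: 0.169 × 0.213 = 0.03600.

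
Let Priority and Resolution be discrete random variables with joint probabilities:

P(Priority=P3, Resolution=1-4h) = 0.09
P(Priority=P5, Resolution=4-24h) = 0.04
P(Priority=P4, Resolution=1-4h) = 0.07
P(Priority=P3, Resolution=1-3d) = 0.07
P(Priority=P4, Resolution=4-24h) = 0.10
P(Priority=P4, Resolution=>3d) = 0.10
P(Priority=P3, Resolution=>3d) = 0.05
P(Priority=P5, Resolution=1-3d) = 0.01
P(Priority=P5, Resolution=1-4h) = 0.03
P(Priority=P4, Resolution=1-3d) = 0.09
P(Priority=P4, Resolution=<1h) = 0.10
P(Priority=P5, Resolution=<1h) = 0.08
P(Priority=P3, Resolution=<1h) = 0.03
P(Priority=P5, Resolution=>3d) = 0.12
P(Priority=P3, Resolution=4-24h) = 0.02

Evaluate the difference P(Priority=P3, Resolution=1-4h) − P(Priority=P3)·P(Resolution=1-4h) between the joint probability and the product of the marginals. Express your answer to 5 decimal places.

0.04060

P(Priority=P3) = 0.03 + 0.09 + 0.02 + 0.07 + 0.05 = 0.26.
P(Resolution=1-4h) = 0.09 + 0.07 + 0.03 = 0.19.
P(Priority=P3, Resolution=1-4h) − P(Priority=P3)P(Resolution=1-4h) = 0.09 − 0.26×0.19 = 0.04060.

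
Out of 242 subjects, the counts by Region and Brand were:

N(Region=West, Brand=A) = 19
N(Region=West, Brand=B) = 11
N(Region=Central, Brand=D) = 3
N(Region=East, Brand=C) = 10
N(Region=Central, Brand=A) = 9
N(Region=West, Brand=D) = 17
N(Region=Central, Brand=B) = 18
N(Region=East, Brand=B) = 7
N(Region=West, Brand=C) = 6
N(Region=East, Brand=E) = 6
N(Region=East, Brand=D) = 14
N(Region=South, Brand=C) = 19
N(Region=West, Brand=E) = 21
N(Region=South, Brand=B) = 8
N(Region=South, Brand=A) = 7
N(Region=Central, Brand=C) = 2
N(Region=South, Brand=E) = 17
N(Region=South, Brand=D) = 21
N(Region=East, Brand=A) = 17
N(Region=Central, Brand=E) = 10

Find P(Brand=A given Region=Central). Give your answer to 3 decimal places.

0.214

Total with Region=Central: 9 + 18 + 2 + 3 + 10 = 42.
P(Brand=A | Region=Central) = 9/42 = 0.214.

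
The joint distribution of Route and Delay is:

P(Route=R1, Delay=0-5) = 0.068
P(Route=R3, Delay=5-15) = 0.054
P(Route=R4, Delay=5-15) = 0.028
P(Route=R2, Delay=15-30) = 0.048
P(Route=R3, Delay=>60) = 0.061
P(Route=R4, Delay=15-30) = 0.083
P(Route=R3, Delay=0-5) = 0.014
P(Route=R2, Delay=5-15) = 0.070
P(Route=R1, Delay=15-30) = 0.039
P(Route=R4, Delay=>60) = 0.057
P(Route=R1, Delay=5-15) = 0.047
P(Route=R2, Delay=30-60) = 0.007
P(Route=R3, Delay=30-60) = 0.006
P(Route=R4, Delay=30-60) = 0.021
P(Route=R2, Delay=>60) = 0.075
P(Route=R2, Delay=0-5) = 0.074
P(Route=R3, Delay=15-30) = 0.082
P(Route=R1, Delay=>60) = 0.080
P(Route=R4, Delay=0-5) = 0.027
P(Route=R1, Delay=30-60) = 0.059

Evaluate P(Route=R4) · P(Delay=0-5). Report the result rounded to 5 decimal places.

P(Route=R4) = 0.027 + 0.028 + 0.083 + 0.021 + 0.057 = 0.216.
P(Delay=0-5) = 0.068 + 0.074 + 0.014 + 0.027 = 0.183.
Product: 0.216 × 0.183 = 0.03953.

0.03953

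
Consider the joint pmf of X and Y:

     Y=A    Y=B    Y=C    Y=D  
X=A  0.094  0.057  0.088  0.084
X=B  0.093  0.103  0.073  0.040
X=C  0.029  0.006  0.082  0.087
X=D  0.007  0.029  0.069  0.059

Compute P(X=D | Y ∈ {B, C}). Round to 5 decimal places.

P(Y=B) = 0.057 + 0.103 + 0.006 + 0.029 = 0.195.
P(Y=C) = 0.088 + 0.073 + 0.082 + 0.069 = 0.312.
P(Y ∈ {B, C}) = 0.195 + 0.312 = 0.507; P(X=D, Y ∈ {B, C}) = 0.029 + 0.069 = 0.098.
P(X=D | Y ∈ {B, C}) = 0.098/0.507 = 0.19329.

0.19329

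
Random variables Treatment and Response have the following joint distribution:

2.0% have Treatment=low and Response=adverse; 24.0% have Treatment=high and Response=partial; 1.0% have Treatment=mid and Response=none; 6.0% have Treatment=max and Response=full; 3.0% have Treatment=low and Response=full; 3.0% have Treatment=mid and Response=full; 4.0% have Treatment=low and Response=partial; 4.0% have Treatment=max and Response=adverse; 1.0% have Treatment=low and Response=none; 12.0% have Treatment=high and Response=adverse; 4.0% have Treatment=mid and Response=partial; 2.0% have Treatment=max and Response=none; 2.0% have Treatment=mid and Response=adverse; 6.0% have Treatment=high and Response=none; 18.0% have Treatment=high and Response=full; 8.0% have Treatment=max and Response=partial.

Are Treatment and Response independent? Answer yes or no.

Every cell satisfies P(Treatment,Response) = P(Treatment)·P(Response). For instance P(Treatment=mid) = 0.100, P(Response=adverse) = 0.200, and 0.100×0.200 = 0.020 matches the joint entry. So Treatment and Response are independent.

yes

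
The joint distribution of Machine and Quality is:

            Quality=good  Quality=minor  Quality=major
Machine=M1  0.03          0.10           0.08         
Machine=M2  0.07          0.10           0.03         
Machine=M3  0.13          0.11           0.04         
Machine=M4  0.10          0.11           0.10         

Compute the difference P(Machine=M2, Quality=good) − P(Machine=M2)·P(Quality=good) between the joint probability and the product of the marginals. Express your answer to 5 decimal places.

P(Machine=M2) = 0.07 + 0.10 + 0.03 = 0.20.
P(Quality=good) = 0.03 + 0.07 + 0.13 + 0.10 = 0.33.
P(Machine=M2, Quality=good) − P(Machine=M2)P(Quality=good) = 0.07 − 0.20×0.33 = 0.00400.

0.00400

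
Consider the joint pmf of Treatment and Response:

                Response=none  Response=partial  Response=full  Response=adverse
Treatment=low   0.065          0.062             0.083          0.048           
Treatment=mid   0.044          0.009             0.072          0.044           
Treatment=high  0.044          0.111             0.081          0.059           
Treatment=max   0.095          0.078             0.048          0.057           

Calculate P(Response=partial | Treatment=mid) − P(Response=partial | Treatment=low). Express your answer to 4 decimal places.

-0.1871

P(Treatment=mid) = 0.044 + 0.009 + 0.072 + 0.044 = 0.169; P(Response=partial | Treatment=mid) = 0.009/0.169 = 0.05325.
P(Treatment=low) = 0.065 + 0.062 + 0.083 + 0.048 = 0.258; P(Response=partial | Treatment=low) = 0.062/0.258 = 0.24031.
Difference = -0.1871.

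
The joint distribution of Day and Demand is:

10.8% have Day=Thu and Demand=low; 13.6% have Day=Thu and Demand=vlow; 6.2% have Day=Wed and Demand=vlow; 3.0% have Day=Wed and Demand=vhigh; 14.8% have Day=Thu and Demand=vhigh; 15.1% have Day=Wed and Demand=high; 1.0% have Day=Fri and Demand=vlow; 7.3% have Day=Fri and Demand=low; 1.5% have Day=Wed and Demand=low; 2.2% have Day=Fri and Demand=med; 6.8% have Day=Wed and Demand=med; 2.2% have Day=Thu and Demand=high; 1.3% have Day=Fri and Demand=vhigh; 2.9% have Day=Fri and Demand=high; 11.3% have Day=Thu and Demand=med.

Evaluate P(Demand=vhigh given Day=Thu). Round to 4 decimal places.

0.2808

P(Day=Thu) = 0.136 + 0.108 + 0.113 + 0.022 + 0.148 = 0.527.
P(Demand=vhigh | Day=Thu) = 0.148/0.527 = 0.2808.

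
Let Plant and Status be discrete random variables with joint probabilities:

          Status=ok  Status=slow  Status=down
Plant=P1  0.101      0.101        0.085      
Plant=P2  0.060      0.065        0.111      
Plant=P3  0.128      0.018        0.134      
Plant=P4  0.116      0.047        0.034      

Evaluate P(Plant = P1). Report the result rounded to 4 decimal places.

0.2870

P(Plant=P1) = 0.101 + 0.101 + 0.085 = 0.287.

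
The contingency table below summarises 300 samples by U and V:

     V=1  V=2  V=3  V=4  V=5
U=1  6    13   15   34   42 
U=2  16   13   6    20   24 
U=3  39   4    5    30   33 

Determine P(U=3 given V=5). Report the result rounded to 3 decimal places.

Total with V=5: 42 + 24 + 33 = 99.
P(U=3 | V=5) = 33/99 = 0.333.

0.333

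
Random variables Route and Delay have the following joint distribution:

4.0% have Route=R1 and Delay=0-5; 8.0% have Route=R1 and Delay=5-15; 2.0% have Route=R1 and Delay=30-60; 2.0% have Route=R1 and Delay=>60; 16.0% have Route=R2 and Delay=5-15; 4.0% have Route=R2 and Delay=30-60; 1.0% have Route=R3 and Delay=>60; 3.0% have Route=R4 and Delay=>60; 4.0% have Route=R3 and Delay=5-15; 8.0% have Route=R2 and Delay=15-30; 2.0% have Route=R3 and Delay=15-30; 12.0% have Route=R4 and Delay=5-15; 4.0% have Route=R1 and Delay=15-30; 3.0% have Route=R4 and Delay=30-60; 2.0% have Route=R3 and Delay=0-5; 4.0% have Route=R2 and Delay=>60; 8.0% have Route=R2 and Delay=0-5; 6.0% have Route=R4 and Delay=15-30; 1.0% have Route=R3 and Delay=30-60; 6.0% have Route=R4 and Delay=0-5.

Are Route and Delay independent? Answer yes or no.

Every cell satisfies P(Route,Delay) = P(Route)·P(Delay). For instance P(Route=R4) = 0.300, P(Delay=>60) = 0.100, and 0.300×0.100 = 0.030 matches the joint entry. So Route and Delay are independent.

yes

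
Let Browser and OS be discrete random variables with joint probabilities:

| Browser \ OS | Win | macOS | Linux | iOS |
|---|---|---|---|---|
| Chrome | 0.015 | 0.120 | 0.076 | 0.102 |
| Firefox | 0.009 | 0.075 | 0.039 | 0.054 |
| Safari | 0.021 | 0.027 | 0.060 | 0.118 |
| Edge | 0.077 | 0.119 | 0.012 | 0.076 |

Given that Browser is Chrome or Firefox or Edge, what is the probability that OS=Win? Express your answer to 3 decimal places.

0.130

P(Browser=Chrome) = 0.015 + 0.120 + 0.076 + 0.102 = 0.313.
P(Browser=Firefox) = 0.009 + 0.075 + 0.039 + 0.054 = 0.177.
P(Browser=Edge) = 0.077 + 0.119 + 0.012 + 0.076 = 0.284.
P(Browser ∈ {Chrome, Firefox, Edge}) = 0.313 + 0.177 + 0.284 = 0.774; P(OS=Win, Browser ∈ {Chrome, Firefox, Edge}) = 0.015 + 0.009 + 0.077 = 0.101.
P(OS=Win | Browser ∈ {Chrome, Firefox, Edge}) = 0.101/0.774 = 0.130.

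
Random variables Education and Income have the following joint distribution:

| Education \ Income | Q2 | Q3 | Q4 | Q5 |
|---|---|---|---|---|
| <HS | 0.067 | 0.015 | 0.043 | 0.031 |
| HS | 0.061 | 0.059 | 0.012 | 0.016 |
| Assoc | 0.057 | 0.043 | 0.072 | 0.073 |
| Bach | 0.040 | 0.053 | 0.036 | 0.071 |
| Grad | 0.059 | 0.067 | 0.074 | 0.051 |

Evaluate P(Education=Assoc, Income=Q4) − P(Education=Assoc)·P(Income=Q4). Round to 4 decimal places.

0.0139

P(Education=Assoc) = 0.057 + 0.043 + 0.072 + 0.073 = 0.245.
P(Income=Q4) = 0.043 + 0.012 + 0.072 + 0.036 + 0.074 = 0.237.
P(Education=Assoc, Income=Q4) − P(Education=Assoc)P(Income=Q4) = 0.072 − 0.245×0.237 = 0.0139.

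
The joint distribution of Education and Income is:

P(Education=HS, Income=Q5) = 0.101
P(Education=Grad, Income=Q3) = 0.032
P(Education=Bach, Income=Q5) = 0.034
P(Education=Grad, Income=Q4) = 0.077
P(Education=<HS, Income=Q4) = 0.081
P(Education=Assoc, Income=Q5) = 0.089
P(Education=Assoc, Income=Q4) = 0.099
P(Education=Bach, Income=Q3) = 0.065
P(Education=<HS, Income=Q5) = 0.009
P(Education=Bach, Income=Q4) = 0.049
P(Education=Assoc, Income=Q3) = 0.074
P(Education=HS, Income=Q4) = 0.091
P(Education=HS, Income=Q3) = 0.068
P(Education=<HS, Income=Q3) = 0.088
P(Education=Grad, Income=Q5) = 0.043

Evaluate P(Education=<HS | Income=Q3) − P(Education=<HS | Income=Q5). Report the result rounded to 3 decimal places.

0.237

P(Income=Q3) = 0.088 + 0.068 + 0.074 + 0.065 + 0.032 = 0.327; P(Education=<HS | Income=Q3) = 0.088/0.327 = 0.2691.
P(Income=Q5) = 0.009 + 0.101 + 0.089 + 0.034 + 0.043 = 0.276; P(Education=<HS | Income=Q5) = 0.009/0.276 = 0.0326.
Difference = 0.237.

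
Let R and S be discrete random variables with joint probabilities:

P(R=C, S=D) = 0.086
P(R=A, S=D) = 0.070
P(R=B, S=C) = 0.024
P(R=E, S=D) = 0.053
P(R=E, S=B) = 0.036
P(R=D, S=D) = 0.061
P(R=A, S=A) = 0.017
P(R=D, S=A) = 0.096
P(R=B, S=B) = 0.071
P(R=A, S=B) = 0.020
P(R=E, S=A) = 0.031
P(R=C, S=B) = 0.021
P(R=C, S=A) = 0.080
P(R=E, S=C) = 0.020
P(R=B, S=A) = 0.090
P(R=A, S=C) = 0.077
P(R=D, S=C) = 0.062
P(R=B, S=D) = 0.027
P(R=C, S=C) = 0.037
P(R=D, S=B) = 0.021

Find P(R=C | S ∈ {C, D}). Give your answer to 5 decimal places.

0.23791

P(S=C) = 0.077 + 0.024 + 0.037 + 0.062 + 0.020 = 0.220.
P(S=D) = 0.070 + 0.027 + 0.086 + 0.061 + 0.053 = 0.297.
P(S ∈ {C, D}) = 0.220 + 0.297 = 0.517; P(R=C, S ∈ {C, D}) = 0.037 + 0.086 = 0.123.
P(R=C | S ∈ {C, D}) = 0.123/0.517 = 0.23791.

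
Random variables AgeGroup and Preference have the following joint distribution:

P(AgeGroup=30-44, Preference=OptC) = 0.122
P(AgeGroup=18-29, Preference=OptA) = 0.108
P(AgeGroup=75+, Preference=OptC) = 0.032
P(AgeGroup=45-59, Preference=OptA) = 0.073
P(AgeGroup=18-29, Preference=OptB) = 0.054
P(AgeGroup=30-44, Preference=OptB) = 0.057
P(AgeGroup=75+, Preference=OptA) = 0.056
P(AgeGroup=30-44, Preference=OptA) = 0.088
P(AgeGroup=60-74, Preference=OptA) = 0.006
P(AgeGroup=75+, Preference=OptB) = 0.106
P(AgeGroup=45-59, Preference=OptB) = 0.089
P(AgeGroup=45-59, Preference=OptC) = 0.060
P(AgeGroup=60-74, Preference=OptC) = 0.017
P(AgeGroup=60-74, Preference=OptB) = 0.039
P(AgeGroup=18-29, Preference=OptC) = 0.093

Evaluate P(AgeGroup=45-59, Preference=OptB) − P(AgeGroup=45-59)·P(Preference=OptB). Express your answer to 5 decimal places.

0.01241

P(AgeGroup=45-59) = 0.073 + 0.089 + 0.060 = 0.222.
P(Preference=OptB) = 0.054 + 0.057 + 0.089 + 0.039 + 0.106 = 0.345.
P(AgeGroup=45-59, Preference=OptB) − P(AgeGroup=45-59)P(Preference=OptB) = 0.089 − 0.222×0.345 = 0.01241.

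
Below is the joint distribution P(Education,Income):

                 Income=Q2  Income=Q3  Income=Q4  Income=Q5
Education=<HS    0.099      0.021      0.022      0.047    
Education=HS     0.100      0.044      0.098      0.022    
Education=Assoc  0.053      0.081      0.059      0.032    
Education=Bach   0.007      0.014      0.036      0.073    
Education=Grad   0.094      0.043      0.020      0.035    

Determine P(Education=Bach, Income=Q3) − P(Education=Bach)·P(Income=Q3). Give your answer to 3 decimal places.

-0.012

P(Education=Bach) = 0.007 + 0.014 + 0.036 + 0.073 = 0.130.
P(Income=Q3) = 0.021 + 0.044 + 0.081 + 0.014 + 0.043 = 0.203.
P(Education=Bach, Income=Q3) − P(Education=Bach)P(Income=Q3) = 0.014 − 0.130×0.203 = -0.012.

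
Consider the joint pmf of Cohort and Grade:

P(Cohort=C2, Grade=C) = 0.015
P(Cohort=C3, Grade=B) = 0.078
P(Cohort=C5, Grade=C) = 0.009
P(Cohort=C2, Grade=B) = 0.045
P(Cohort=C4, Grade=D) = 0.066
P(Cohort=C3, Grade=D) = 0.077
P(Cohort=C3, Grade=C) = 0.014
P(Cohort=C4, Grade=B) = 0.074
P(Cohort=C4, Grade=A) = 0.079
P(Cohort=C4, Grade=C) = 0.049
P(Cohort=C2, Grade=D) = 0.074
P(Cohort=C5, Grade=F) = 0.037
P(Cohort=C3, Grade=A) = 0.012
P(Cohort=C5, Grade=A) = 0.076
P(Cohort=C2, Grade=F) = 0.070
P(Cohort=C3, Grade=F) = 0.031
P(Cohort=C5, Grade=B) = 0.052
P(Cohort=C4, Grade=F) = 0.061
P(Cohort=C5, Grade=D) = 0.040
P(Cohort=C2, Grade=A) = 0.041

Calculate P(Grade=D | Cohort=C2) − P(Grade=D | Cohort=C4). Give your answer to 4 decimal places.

0.1014

P(Cohort=C2) = 0.041 + 0.045 + 0.015 + 0.074 + 0.070 = 0.245; P(Grade=D | Cohort=C2) = 0.074/0.245 = 0.30204.
P(Cohort=C4) = 0.079 + 0.074 + 0.049 + 0.066 + 0.061 = 0.329; P(Grade=D | Cohort=C4) = 0.066/0.329 = 0.20061.
Difference = 0.1014.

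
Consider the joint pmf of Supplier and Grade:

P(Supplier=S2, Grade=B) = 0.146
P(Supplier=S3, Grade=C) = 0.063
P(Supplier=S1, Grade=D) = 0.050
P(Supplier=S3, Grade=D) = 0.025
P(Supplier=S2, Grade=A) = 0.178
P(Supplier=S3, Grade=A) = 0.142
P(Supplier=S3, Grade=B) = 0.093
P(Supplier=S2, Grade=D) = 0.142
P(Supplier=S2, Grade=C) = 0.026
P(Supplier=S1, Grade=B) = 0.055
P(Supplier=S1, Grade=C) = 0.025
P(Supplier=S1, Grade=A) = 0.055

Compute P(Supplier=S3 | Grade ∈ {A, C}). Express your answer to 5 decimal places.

P(Grade=A) = 0.055 + 0.178 + 0.142 = 0.375.
P(Grade=C) = 0.025 + 0.026 + 0.063 = 0.114.
P(Grade ∈ {A, C}) = 0.375 + 0.114 = 0.489; P(Supplier=S3, Grade ∈ {A, C}) = 0.142 + 0.063 = 0.205.
P(Supplier=S3 | Grade ∈ {A, C}) = 0.205/0.489 = 0.41922.

0.41922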